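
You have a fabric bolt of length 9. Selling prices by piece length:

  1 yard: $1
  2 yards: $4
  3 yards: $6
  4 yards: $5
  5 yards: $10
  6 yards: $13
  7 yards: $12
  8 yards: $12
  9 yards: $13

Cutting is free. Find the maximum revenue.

Consider every possible first cut. best[k] is the best of p[i]+best[k−i] over all sellable i≤k.
best[1] = 1
best[2] = 4
best[3] = 6
best[4] = 8  (first piece 2, then best[2]=4)
best[5] = 10  (first piece 2, then best[3]=6)
best[6] = 13
best[7] = 14  (first piece 1, then best[6]=13)
best[8] = 17  (first piece 2, then best[6]=13)
best[9] = 19  (first piece 3, then best[6]=13)
One optimal cutting: 6 + 3 → $13 + $6 = $19.

19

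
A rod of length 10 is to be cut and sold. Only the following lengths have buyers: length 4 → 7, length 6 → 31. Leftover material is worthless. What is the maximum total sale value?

38

Consider every possible first cut. f[k] is the best of p[i]+f[k−i] over all sellable i≤k.
f[1] = 0
f[2] = 0
f[3] = 0
f[4] = 7
f[5] = 7
f[6] = 31
f[7] = 31
f[8] = 31
f[9] = 31
f[10] = 38  (first piece 4, then f[6]=31)
One optimal cutting: 6 + 4 → 38.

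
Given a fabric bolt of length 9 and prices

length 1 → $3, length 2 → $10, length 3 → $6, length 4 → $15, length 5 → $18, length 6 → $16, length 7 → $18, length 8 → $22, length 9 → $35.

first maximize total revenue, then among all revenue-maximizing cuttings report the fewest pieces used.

Consider every possible first cut. r[k] is the best of p[i]+r[k−i] over all sellable i≤k.
r[1] = 3
r[2] = max(3+3, 10+0) = 10
r[3] = max(3+10, 10+3, 6+0) = 13
r[4] = max(3+13, 10+10, 6+3, 15+0) = 20
r[5] = max(3+20, 10+13, 6+10, 15+3, 18+0) = 23
r[6] = max(3+23, 10+20, 6+13, 15+10, 18+3, 16+0) = 30
r[7] = max(3+30, 10+23, 6+20, …, 16+3, 18+0) = 33
r[8] = max(3+33, 10+30, 6+23, …, 18+3, 22+0) = 40
r[9] = max(3+40, 10+33, 6+30, …, 22+3, 35+0) = 43
Maximum revenue is $43.
Now minimize piece count subject to staying optimal: for each k, pieces[k] = 1 + min over i with p[i]+r[k−i]=r[k] of pieces[k−i].
pieces[6] = 3
pieces[7] = 4
pieces[8] = 4
pieces[9] = 5

5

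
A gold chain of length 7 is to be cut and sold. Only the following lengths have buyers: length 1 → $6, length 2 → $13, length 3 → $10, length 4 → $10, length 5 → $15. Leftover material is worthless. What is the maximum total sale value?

45

Build best[k] bottom-up: best[k] = max over allowed piece i of (p[i] + best[k−i]).
best[1] = 6
best[2] = max(6+6, 13+0) = 13
best[3] = max(6+13, 13+6, 10+0) = 19
best[4] = max(6+19, 13+13, 10+6, 10+0) = 26
best[5] = max(6+26, 13+19, 10+13, 10+6, 15+0) = 32
best[6] = max(6+32, 13+26, 10+19, 10+13, 15+6) = 39
best[7] = max(6+39, 13+32, 10+26, 10+19, 15+13) = 45
One optimal cutting: 2 + 2 + 2 + 1 → $45.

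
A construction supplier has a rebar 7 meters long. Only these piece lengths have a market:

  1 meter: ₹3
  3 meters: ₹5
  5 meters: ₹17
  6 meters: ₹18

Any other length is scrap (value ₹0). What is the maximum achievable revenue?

Build best[k] bottom-up: best[k] = max over allowed piece i of (p[i] + best[k−i]).
best[1] = 3
best[2] = 6  (first piece 1, then best[1]=3)
best[3] = max(3+6, 5+0) = 9
best[4] = max(3+9, 5+3) = 12
best[5] = max(3+12, 5+6, 17+0) = 17
best[6] = max(3+17, 5+9, 17+3, 18+0) = 20
best[7] = max(3+20, 5+12, 17+6, 18+3) = 23
One optimal cutting: 5 + 1 + 1 → ₹23.

23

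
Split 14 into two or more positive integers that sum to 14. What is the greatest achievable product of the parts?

162

Fill m[k] for k=2..14: at each k try every first piece i and multiply by the better of (k−i) uncut or m[k−i].
Small cases: m[2]=1, m[3]=2, m[4]=4, m[5]=6, m[6]=9.
m[7] = max(1*9, 2*6, 3*4, 4*3, 5*2, 6*1) = 12
m[8] = max(1*12, 2*9, 3*6, …, 6*2, 7*1) = 18
m[9] = max(1*18, 2*12, 3*9, …, 7*2, 8*1) = 27
m[10] = max(1*27, 2*18, 3*12, …, 8*2, 9*1) = 36
m[11] = max(1*36, 2*27, 3*18, …, 9*2, 10*1) = 54
m[12] = max(1*54, 2*36, 3*27, …, 10*2, 11*1) = 81
m[13] = max(1*81, 2*54, 3*36, …, 11*2, 12*1) = 108
m[14] = max(1*108, 2*81, 3*54, …, 12*2, 13*1) = 162
One optimal split: 3 + 3 + 3 + 3 + 2; product 3*3*3*3*2 = 162.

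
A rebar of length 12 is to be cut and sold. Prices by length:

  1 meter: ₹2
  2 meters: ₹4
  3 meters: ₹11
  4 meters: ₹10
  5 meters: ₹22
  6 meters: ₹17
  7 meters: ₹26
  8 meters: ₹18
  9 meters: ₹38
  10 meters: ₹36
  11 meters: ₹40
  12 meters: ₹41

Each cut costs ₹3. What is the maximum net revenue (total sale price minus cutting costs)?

Consider every possible first cut. v[k] is the best of p[i]+v[k−i] over all sellable i≤k, charging 3 whenever i<k.
v[1] = 2
v[2] = max(2+2-3, 4+0) = 4
v[3] = max(2+4-3, 4+2-3, 11+0) = 11
v[4] = max(2+11-3, 4+4-3, 11+2-3, 10+0) = 10
v[5] = max(2+10-3, 4+11-3, 11+4-3, 10+2-3, 22+0) = 22
v[6] = max(2+22-3, 4+10-3, 11+11-3, 10+4-3, 22+2-3, 17+0) = 21
v[7] = max(2+21-3, 4+22-3, 11+10-3, …, 17+2-3, 26+0) = 26
v[8] = max(2+26-3, 4+21-3, 11+22-3, …, 26+2-3, 18+0) = 30
v[9] = max(2+30-3, 4+26-3, 11+21-3, …, 18+2-3, 38+0) = 38
v[10] = max(2+38-3, 4+30-3, 11+26-3, …, 38+2-3, 36+0) = 41
v[11] = max(2+41-3, 4+38-3, 11+30-3, …, 36+2-3, 40+0) = 40
v[12] = max(2+40-3, 4+41-3, 11+38-3, …, 40+2-3, 41+0) = 46
One optimal plan: pieces 9 + 3 (1 cut) → ₹49 − ₹3 = ₹46.

46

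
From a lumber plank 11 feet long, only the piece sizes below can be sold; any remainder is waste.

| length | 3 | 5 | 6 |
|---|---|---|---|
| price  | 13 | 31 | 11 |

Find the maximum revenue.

Build f[k] bottom-up: f[k] = max over allowed piece i of (p[i] + f[k−i]).
f[1] = 0
f[2] = 0
f[3] = 13
f[4] = 13
f[5] = max(13+0, 31+0) = 31
f[6] = max(13+13, 31+0, 11+0) = 31
f[7] = max(13+13, 31+0, 11+0) = 31
f[8] = max(13+31, 31+13, 11+0) = 44
f[9] = max(13+31, 31+13, 11+13) = 44
f[10] = max(13+31, 31+31, 11+13) = 62
f[11] = max(13+44, 31+31, 11+31) = 62
One optimal cutting: pieces 5 + 5 with 1 foot of scrap → $62.

62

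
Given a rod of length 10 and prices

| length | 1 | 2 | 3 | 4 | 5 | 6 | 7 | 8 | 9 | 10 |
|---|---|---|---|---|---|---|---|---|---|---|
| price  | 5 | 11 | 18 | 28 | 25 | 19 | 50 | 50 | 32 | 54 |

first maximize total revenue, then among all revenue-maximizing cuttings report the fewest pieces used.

Let r[k] be the best obtainable value from length k. For each k, try every first piece i and keep the best of price[i] + r[k−i].
r[1] = 5
r[2] = 11
r[3] = 18
r[4] = 28
r[5] = 33  (first piece 1, then r[4]=28)
r[6] = 39  (first piece 2, then r[4]=28)
r[7] = 50
r[8] = 56  (first piece 4, then r[4]=28)
r[9] = 61  (first piece 1, then r[8]=56)
r[10] = 68  (first piece 3, then r[7]=50)
Maximum revenue is $68.
Now minimize piece count subject to staying optimal: for each k, pieces[k] = 1 + min over i with p[i]+r[k−i]=r[k] of pieces[k−i].
pieces[7] = 1
pieces[8] = 2
pieces[9] = 2
pieces[10] = 2

2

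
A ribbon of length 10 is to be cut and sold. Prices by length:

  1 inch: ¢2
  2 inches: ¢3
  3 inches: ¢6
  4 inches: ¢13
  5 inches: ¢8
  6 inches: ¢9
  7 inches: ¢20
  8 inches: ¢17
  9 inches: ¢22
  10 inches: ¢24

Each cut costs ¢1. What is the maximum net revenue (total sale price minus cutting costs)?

27

Consider every possible first cut. net[k] is the best of p[i]+net[k−i] over all sellable i≤k, charging 1 whenever i<k.
net[1] = 2
net[2] = max(2+2-1, 3+0) = 3
net[3] = max(2+3-1, 3+2-1, 6+0) = 6
net[4] = max(2+6-1, 3+3-1, 6+2-1, 13+0) = 13
net[5] = max(2+13-1, 3+6-1, 6+3-1, 13+2-1, 8+0) = 14
net[6] = max(2+14-1, 3+13-1, 6+6-1, 13+3-1, 8+2-1, 9+0) = 15
net[7] = max(2+15-1, 3+14-1, 6+13-1, …, 9+2-1, 20+0) = 20
net[8] = max(2+20-1, 3+15-1, 6+14-1, …, 20+2-1, 17+0) = 25
net[9] = max(2+25-1, 3+20-1, 6+15-1, …, 17+2-1, 22+0) = 26
net[10] = max(2+26-1, 3+25-1, 6+20-1, …, 22+2-1, 24+0) = 27
One optimal plan: pieces 4 + 4 + 1 + 1 (3 cuts) → ¢30 − ¢3 = ¢27.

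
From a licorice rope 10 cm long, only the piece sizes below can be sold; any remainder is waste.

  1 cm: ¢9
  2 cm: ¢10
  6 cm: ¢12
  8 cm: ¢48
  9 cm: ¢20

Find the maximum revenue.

Build best[k] bottom-up: best[k] = max over allowed piece i of (p[i] + best[k−i]).
best[1] = 9
best[2] = max(9+9, 10+0) = 18
best[3] = max(9+18, 10+9) = 27
best[4] = max(9+27, 10+18) = 36
best[5] = max(9+36, 10+27) = 45
best[6] = max(9+45, 10+36, 12+0) = 54
best[7] = max(9+54, 10+45, 12+9) = 63
best[8] = max(9+63, 10+54, 12+18, 48+0) = 72
best[9] = max(9+72, 10+63, 12+27, 48+9, 20+0) = 81
best[10] = max(9+81, 10+72, 12+36, 48+18, 20+9) = 90
One optimal cutting: 1 + 1 + 1 + 1 + 1 + 1 + 1 + 1 + 1 + 1 → ¢90.

90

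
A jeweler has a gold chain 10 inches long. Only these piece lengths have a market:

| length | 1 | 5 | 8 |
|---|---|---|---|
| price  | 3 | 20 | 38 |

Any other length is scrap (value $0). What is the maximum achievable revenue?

44

Consider every possible first cut. r[k] is the best of p[i]+r[k−i] over all sellable i≤k.
r[1] = 3
r[2] = 6  (first piece 1, then r[1]=3)
r[3] = 9  (first piece 1, then r[2]=6)
r[4] = 12  (first piece 1, then r[3]=9)
r[5] = 20
r[6] = 23  (first piece 1, then r[5]=20)
r[7] = 26  (first piece 1, then r[6]=23)
r[8] = 38
r[9] = 41  (first piece 1, then r[8]=38)
r[10] = 44  (first piece 1, then r[9]=41)
One optimal cutting: 8 + 1 + 1 → $44.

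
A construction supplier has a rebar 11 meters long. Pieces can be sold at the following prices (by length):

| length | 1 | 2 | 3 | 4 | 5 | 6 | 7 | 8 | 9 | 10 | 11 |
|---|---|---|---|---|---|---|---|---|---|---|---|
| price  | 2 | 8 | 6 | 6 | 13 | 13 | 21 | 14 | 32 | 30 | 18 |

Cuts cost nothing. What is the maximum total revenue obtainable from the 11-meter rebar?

42

Consider every possible first cut. R[k] is the best of p[i]+R[k−i] over all sellable i≤k.
R[1] = 2
R[2] = max(2+2, 8+0) = 8
R[3] = max(2+8, 8+2, 6+0) = 10
R[4] = max(2+10, 8+8, 6+2, 6+0) = 16
R[5] = max(2+16, 8+10, 6+8, 6+2, 13+0) = 18
R[6] = max(2+18, 8+16, 6+10, 6+8, 13+2, 13+0) = 24
R[7] = max(2+24, 8+18, 6+16, …, 13+2, 21+0) = 26
R[8] = max(2+26, 8+24, 6+18, …, 21+2, 14+0) = 32
R[9] = max(2+32, 8+26, 6+24, …, 14+2, 32+0) = 34
R[10] = max(2+34, 8+32, 6+26, …, 32+2, 30+0) = 40
R[11] = max(2+40, 8+34, 6+32, …, 30+2, 18+0) = 42
One optimal cutting: 2 + 2 + 2 + 2 + 2 + 1 → ₹8 + ₹8 + ₹8 + ₹8 + ₹8 + ₹2 = ₹42.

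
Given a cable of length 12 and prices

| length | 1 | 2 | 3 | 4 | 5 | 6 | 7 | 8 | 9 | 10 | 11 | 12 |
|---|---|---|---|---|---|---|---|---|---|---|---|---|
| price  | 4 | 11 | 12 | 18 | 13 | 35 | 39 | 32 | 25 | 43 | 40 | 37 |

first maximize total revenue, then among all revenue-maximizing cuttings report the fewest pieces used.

2

Let r[k] be the best obtainable value from length k. For each k, try every first piece i and keep the best of price[i] + r[k−i].
r[1] = 4
r[2] = 11
r[3] = 15  (first piece 1, then r[2]=11)
r[4] = 22  (first piece 2, then r[2]=11)
r[5] = 26  (first piece 1, then r[4]=22)
r[6] = 35
r[7] = 39  (first piece 1, then r[6]=35)
r[8] = 46  (first piece 2, then r[6]=35)
r[9] = 50  (first piece 1, then r[8]=46)
r[10] = 57  (first piece 2, then r[8]=46)
r[11] = 61  (first piece 1, then r[10]=57)
r[12] = 70  (first piece 6, then r[6]=35)
Maximum revenue is $70.
Now minimize piece count subject to staying optimal: for each k, pieces[k] = 1 + min over i with p[i]+r[k−i]=r[k] of pieces[k−i].
pieces[9] = 2
pieces[10] = 3
pieces[11] = 3
pieces[12] = 2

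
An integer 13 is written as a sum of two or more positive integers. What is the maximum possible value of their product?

108

Define P[k] = max over 1≤i<k of i · max(k−i, P[k−i]); the inner max lets the remainder stay uncut if that's better.
P[2] = 1×max(1,0) = 1×1 = 1
P[3] = 1×max(2,1) = 1×2 = 2
P[4] = 2×max(2,1) = 2×2 = 4
P[5] = 2×max(3,2) = 2×3 = 6
P[6] = 3×max(3,2) = 3×3 = 9
P[7] = 2×max(5,6) = 2×6 = 12
P[8] = 2×max(6,9) = 2×9 = 18
P[9] = 3×max(6,9) = 3×9 = 27
P[10] = 2×max(8,18) = 2×18 = 36
P[11] = 2×max(9,27) = 2×27 = 54
P[12] = 3×max(9,27) = 3×27 = 81
P[13] = 2×max(11,54) = 2×54 = 108
One optimal split: 3 + 3 + 3 + 2 + 2; product 3×3×3×2×2 = 108.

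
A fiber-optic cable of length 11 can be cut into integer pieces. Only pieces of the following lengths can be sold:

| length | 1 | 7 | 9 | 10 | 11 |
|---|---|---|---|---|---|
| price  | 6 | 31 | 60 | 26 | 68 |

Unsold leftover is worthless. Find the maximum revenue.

Build best[k] bottom-up: best[k] = max over allowed piece i of (p[i] + best[k−i]).
best[1] = 6
best[2] = 12  (first piece 1, then best[1]=6)
best[3] = 18  (first piece 1, then best[2]=12)
best[4] = 24  (first piece 1, then best[3]=18)
best[5] = 30  (first piece 1, then best[4]=24)
best[6] = 36  (first piece 1, then best[5]=30)
best[7] = max(6+36, 31+0) = 42
best[8] = max(6+42, 31+6) = 48
best[9] = max(6+48, 31+12, 60+0) = 60
best[10] = max(6+60, 31+18, 60+6, 26+0) = 66
best[11] = max(6+66, 31+24, 60+12, 26+6, 68+0) = 72
One optimal cutting: 9 + 1 + 1 → $72.

72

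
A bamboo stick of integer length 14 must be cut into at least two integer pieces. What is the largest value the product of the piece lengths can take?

162

Let m[k] be the best product for length k (with at least one cut). For each first piece i, the rest contributes max(k−i, m[k−i]).
m[2] = 1×max(1,0) = 1×1 = 1
m[3] = 1×max(2,1) = 1×2 = 2
m[4] = 2×max(2,1) = 2×2 = 4
m[5] = 2×max(3,2) = 2×3 = 6
m[6] = 3×max(3,2) = 3×3 = 9
m[7] = 2×max(5,6) = 2×6 = 12
m[8] = 2×max(6,9) = 2×9 = 18
m[9] = 3×max(6,9) = 3×9 = 27
m[10] = 2×max(8,18) = 2×18 = 36
m[11] = 2×max(9,27) = 2×27 = 54
m[12] = 3×max(9,27) = 3×27 = 81
m[13] = 2×max(11,54) = 2×54 = 108
m[14] = 2×max(12,81) = 2×81 = 162
One optimal split: 3 + 3 + 3 + 3 + 2; product 3×3×3×3×2 = 162.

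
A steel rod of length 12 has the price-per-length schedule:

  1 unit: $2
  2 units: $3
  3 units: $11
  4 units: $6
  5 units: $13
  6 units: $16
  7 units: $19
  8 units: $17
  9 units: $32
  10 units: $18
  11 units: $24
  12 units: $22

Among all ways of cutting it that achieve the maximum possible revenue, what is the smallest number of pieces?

Build r[k] bottom-up: r[k] = max over allowed piece i of (p[i] + r[k−i]).
r[1] = 2
r[2] = 4  (first piece 1, then r[1]=2)
r[3] = 11
r[4] = 13  (first piece 1, then r[3]=11)
r[5] = 15  (first piece 1, then r[4]=13)
r[6] = 22  (first piece 3, then r[3]=11)
r[7] = 24  (first piece 1, then r[6]=22)
r[8] = 26  (first piece 1, then r[7]=24)
r[9] = 33  (first piece 3, then r[6]=22)
r[10] = 35  (first piece 1, then r[9]=33)
r[11] = 37  (first piece 1, then r[10]=35)
r[12] = 44  (first piece 3, then r[9]=33)
Maximum revenue is $44.
Now minimize piece count subject to staying optimal: for each k, pieces[k] = 1 + min over i with p[i]+r[k−i]=r[k] of pieces[k−i].
pieces[9] = 3
pieces[10] = 4
pieces[11] = 5
pieces[12] = 4

4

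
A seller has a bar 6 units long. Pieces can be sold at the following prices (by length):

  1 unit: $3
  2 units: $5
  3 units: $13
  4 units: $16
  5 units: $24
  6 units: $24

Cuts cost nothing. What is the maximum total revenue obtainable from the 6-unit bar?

27

Build R[k] bottom-up: R[k] = max over allowed piece i of (p[i] + R[k−i]).
R[1] = 3
R[2] = max(3+3, 5+0) = 6
R[3] = max(3+6, 5+3, 13+0) = 13
R[4] = max(3+13, 5+6, 13+3, 16+0) = 16
R[5] = max(3+16, 5+13, 13+6, 16+3, 24+0) = 24
R[6] = max(3+24, 5+16, 13+13, 16+6, 24+3, 24+0) = 27
One optimal cutting: 5 + 1 → $24 + $3 = $27.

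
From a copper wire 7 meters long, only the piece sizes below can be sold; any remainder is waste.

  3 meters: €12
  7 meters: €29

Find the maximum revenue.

Consider every possible first cut. f[k] is the best of p[i]+f[k−i] over all sellable i≤k.
f[1] = 0
f[2] = 0
f[3] = 12
f[4] = 12
f[5] = 12
f[6] = 24  (first piece 3, then f[3]=12)
f[7] = max(12+12, 29+0) = 29
One optimal cutting: 7 → €29.

29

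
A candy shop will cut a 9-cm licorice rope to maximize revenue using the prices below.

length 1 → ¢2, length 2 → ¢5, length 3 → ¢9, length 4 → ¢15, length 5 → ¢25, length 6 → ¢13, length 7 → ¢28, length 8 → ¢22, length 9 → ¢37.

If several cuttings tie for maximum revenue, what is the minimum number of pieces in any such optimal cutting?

2

Consider every possible first cut. r[k] is the best of p[i]+r[k−i] over all sellable i≤k.
r[1] = 2
r[2] = max(2+2, 5+0) = 5
r[3] = max(2+5, 5+2, 9+0) = 9
r[4] = max(2+9, 5+5, 9+2, 15+0) = 15
r[5] = max(2+15, 5+9, 9+5, 15+2, 25+0) = 25
r[6] = max(2+25, 5+15, 9+9, 15+5, 25+2, 13+0) = 27
r[7] = max(2+27, 5+25, 9+15, …, 13+2, 28+0) = 30
r[8] = max(2+30, 5+27, 9+25, …, 28+2, 22+0) = 34
r[9] = max(2+34, 5+30, 9+27, …, 22+2, 37+0) = 40
Maximum revenue is ¢40.
Now minimize piece count subject to staying optimal: for each k, pieces[k] = 1 + min over i with p[i]+r[k−i]=r[k] of pieces[k−i].
pieces[6] = 2
pieces[7] = 2
pieces[8] = 2
pieces[9] = 2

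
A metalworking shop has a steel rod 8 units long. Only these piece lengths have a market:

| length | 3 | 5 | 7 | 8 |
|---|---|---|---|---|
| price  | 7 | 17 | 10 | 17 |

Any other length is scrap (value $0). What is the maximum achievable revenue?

24

Build r[k] bottom-up: r[k] = max over allowed piece i of (p[i] + r[k−i]).
r[1] = 0
r[2] = 0
r[3] = 7
r[4] = 7
r[5] = max(7+0, 17+0) = 17
r[6] = max(7+7, 17+0) = 17
r[7] = max(7+7, 17+0, 10+0) = 17
r[8] = max(7+17, 17+7, 10+0, 17+0) = 24
One optimal cutting: 5 + 3 → $24.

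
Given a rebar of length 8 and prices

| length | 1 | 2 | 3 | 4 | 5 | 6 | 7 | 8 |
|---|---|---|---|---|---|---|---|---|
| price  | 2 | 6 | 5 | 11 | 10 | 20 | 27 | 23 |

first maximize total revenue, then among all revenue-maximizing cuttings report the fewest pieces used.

2

Build r[k] bottom-up: r[k] = max over allowed piece i of (p[i] + r[k−i]).
r[1] = 2
r[2] = max(2+2, 6+0) = 6
r[3] = max(2+6, 6+2, 5+0) = 8
r[4] = max(2+8, 6+6, 5+2, 11+0) = 12
r[5] = max(2+12, 6+8, 5+6, 11+2, 10+0) = 14
r[6] = max(2+14, 6+12, 5+8, 11+6, 10+2, 20+0) = 20
r[7] = max(2+20, 6+14, 5+12, …, 20+2, 27+0) = 27
r[8] = max(2+27, 6+20, 5+14, …, 27+2, 23+0) = 29
Maximum revenue is ₹29.
Now minimize piece count subject to staying optimal: for each k, pieces[k] = 1 + min over i with p[i]+r[k−i]=r[k] of pieces[k−i].
pieces[5] = 3
pieces[6] = 1
pieces[7] = 1
pieces[8] = 2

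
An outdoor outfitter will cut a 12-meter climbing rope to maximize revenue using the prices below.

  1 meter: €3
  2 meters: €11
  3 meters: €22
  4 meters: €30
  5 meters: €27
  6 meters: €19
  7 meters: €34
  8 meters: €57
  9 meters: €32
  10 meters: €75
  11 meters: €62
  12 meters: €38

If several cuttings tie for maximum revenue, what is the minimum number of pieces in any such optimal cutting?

3

Let r[k] be the best obtainable value from length k. For each k, try every first piece i and keep the best of price[i] + r[k−i].
r[1] = 3
r[2] = max(3+3, 11+0) = 11
r[3] = max(3+11, 11+3, 22+0) = 22
r[4] = max(3+22, 11+11, 22+3, 30+0) = 30
r[5] = max(3+30, 11+22, 22+11, 30+3, 27+0) = 33
r[6] = max(3+33, 11+30, 22+22, 30+11, 27+3, 19+0) = 44
r[7] = max(3+44, 11+33, 22+30, …, 19+3, 34+0) = 52
r[8] = max(3+52, 11+44, 22+33, …, 34+3, 57+0) = 60
r[9] = max(3+60, 11+52, 22+44, …, 57+3, 32+0) = 66
r[10] = max(3+66, 11+60, 22+52, …, 32+3, 75+0) = 75
r[11] = max(3+75, 11+66, 22+60, …, 75+3, 62+0) = 82
r[12] = max(3+82, 11+75, 22+66, …, 62+3, 38+0) = 90
Maximum revenue is €90.
Now minimize piece count subject to staying optimal: for each k, pieces[k] = 1 + min over i with p[i]+r[k−i]=r[k] of pieces[k−i].
pieces[9] = 3
pieces[10] = 1
pieces[11] = 3
pieces[12] = 3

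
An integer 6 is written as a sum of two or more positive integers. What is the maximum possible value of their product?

Define f[k] = max over 1≤i<k of i · max(k−i, f[k−i]); the inner max lets the remainder stay uncut if that's better.
f[2] = 1×max(1,0) = 1×1 = 1
f[3] = 1×max(2,1) = 1×2 = 2
f[4] = 2×max(2,1) = 2×2 = 4
f[5] = 2×max(3,2) = 2×3 = 6
f[6] = 3×max(3,2) = 3×3 = 9
One optimal split: 3 + 3; product 3×3 = 9.

9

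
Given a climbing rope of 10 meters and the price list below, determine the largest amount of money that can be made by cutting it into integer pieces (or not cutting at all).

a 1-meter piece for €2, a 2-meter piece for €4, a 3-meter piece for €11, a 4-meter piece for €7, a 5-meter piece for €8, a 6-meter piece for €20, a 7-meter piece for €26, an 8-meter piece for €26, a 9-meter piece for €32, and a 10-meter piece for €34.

Consider every possible first cut. v[k] is the best of p[i]+v[k−i] over all sellable i≤k.
v[1] = 2
v[2] = 4  (first piece 1, then v[1]=2)
v[3] = 11
v[4] = 13  (first piece 1, then v[3]=11)
v[5] = 15  (first piece 1, then v[4]=13)
v[6] = 22  (first piece 3, then v[3]=11)
v[7] = 26
v[8] = 28  (first piece 1, then v[7]=26)
v[9] = 33  (first piece 3, then v[6]=22)
v[10] = 37  (first piece 3, then v[7]=26)
One optimal cutting: 7 + 3 → €26 + €11 = €37.

37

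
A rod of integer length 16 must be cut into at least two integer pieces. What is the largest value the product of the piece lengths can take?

324

Let P[k] be the best product for length k (with at least one cut). For each first piece i, the rest contributes max(k−i, P[k−i]).
P[2] = 1*max(1,0) = 1*1 = 1
P[3] = 1*max(2,1) = 1*2 = 2
P[4] = 2*max(2,1) = 2*2 = 4
P[5] = 2*max(3,2) = 2*3 = 6
P[6] = 3*max(3,2) = 3*3 = 9
P[7] = 2*max(5,6) = 2*6 = 12
P[8] = 2*max(6,9) = 2*9 = 18
P[9] = 3*max(6,9) = 3*9 = 27
P[10] = 2*max(8,18) = 2*18 = 36
P[11] = 2*max(9,27) = 2*27 = 54
P[12] = 3*max(9,27) = 3*27 = 81
P[13] = 2*max(11,54) = 2*54 = 108
P[14] = 2*max(12,81) = 2*81 = 162
P[15] = 3*max(12,81) = 3*81 = 243
P[16] = 2*max(14,162) = 2*162 = 324
One optimal split: 3 + 3 + 3 + 3 + 2 + 2; product 3*3*3*3*2*2 = 324.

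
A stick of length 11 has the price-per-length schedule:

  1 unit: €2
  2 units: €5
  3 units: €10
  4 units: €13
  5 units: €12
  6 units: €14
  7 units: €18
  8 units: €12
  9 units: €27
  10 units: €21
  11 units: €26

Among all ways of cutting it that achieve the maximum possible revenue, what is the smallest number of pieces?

Let r[k] be the best obtainable value from length k. For each k, try every first piece i and keep the best of price[i] + r[k−i].
r[1] = 2
r[2] = max(2+2, 5+0) = 5
r[3] = max(2+5, 5+2, 10+0) = 10
r[4] = max(2+10, 5+5, 10+2, 13+0) = 13
r[5] = max(2+13, 5+10, 10+5, 13+2, 12+0) = 15
r[6] = max(2+15, 5+13, 10+10, 13+5, 12+2, 14+0) = 20
r[7] = max(2+20, 5+15, 10+13, …, 14+2, 18+0) = 23
r[8] = max(2+23, 5+20, 10+15, …, 18+2, 12+0) = 26
r[9] = max(2+26, 5+23, 10+20, …, 12+2, 27+0) = 30
r[10] = max(2+30, 5+26, 10+23, …, 27+2, 21+0) = 33
r[11] = max(2+33, 5+30, 10+26, …, 21+2, 26+0) = 36
Maximum revenue is €36.
Now minimize piece count subject to staying optimal: for each k, pieces[k] = 1 + min over i with p[i]+r[k−i]=r[k] of pieces[k−i].
pieces[8] = 2
pieces[9] = 3
pieces[10] = 3
pieces[11] = 3

3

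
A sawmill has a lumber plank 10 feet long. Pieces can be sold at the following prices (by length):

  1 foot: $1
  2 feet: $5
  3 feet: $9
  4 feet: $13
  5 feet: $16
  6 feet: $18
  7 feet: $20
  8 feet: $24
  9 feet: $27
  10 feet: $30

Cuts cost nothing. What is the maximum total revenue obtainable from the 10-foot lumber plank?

32

Build R[k] bottom-up: R[k] = max over allowed piece i of (p[i] + R[k−i]).
R[1] = 1
R[2] = 5
R[3] = 9
R[4] = 13
R[5] = 16
R[6] = 18  (first piece 2, then R[4]=13)
R[7] = 22  (first piece 3, then R[4]=13)
R[8] = 26  (first piece 4, then R[4]=13)
R[9] = 29  (first piece 4, then R[5]=16)
R[10] = 32  (first piece 5, then R[5]=16)
One optimal cutting: 5 + 5 → $16 + $16 = $32.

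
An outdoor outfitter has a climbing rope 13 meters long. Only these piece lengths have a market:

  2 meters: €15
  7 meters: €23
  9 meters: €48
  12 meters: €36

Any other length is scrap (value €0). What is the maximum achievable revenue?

90

Consider every possible first cut. r[k] is the best of p[i]+r[k−i] over all sellable i≤k.
r[1] = 0
r[2] = 15
r[3] = 15
r[4] = 30  (first piece 2, then r[2]=15)
r[5] = 30
r[6] = 45  (first piece 2, then r[4]=30)
r[7] = 45
r[8] = 60  (first piece 2, then r[6]=45)
r[9] = 60
r[10] = 75  (first piece 2, then r[8]=60)
r[11] = 75
r[12] = 90  (first piece 2, then r[10]=75)
r[13] = 90
One optimal cutting: pieces 2 + 2 + 2 + 2 + 2 + 2 with 1 meter of scrap → €90.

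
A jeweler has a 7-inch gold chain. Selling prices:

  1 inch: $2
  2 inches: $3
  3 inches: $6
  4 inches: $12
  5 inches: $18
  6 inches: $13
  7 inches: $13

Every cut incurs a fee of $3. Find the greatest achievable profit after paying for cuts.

18

Build net[k] bottom-up: net[k] = max over allowed piece i of (p[i] + net[k−i]) − 3 per cut.
net[1] = 2
net[2] = 3
net[3] = 6
net[4] = 12
net[5] = 18
net[6] = 17  (first piece 1, then net[5]=18)
net[7] = 18  (first piece 2, then net[5]=18)
One optimal plan: pieces 5 + 2 (1 cut) → $21 − $3 = $18.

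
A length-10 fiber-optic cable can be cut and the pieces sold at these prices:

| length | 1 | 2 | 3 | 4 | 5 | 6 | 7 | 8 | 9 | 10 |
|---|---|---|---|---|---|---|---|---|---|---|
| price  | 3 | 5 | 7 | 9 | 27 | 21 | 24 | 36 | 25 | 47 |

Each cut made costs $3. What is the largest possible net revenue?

Consider every possible first cut. v[k] is the best of p[i]+v[k−i] over all sellable i≤k, charging 3 whenever i<k.
v[1] = 3
v[2] = max(3+3-3, 5+0) = 5
v[3] = max(3+5-3, 5+3-3, 7+0) = 7
v[4] = max(3+7-3, 5+5-3, 7+3-3, 9+0) = 9
v[5] = max(3+9-3, 5+7-3, 7+5-3, 9+3-3, 27+0) = 27
v[6] = max(3+27-3, 5+9-3, 7+7-3, 9+5-3, 27+3-3, 21+0) = 27
v[7] = max(3+27-3, 5+27-3, 7+9-3, …, 21+3-3, 24+0) = 29
v[8] = max(3+29-3, 5+27-3, 7+27-3, …, 24+3-3, 36+0) = 36
v[9] = max(3+36-3, 5+29-3, 7+27-3, …, 36+3-3, 25+0) = 36
v[10] = max(3+36-3, 5+36-3, 7+29-3, …, 25+3-3, 47+0) = 51
One optimal plan: pieces 5 + 5 (1 cut) → $54 − $3 = $51.

51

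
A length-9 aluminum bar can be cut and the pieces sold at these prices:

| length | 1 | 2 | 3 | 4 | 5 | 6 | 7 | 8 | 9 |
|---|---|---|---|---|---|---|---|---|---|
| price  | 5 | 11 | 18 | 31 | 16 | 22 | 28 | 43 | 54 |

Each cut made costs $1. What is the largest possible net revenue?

65

Consider every possible first cut. r[k] is the best of p[i]+r[k−i] over all sellable i≤k, charging 1 whenever i<k.
r[1] = 5
r[2] = max(5+5-1, 11+0) = 11
r[3] = max(5+11-1, 11+5-1, 18+0) = 18
r[4] = max(5+18-1, 11+11-1, 18+5-1, 31+0) = 31
r[5] = max(5+31-1, 11+18-1, 18+11-1, 31+5-1, 16+0) = 35
r[6] = max(5+35-1, 11+31-1, 18+18-1, 31+11-1, 16+5-1, 22+0) = 41
r[7] = max(5+41-1, 11+35-1, 18+31-1, …, 22+5-1, 28+0) = 48
r[8] = max(5+48-1, 11+41-1, 18+35-1, …, 28+5-1, 43+0) = 61
r[9] = max(5+61-1, 11+48-1, 18+41-1, …, 43+5-1, 54+0) = 65
One optimal plan: pieces 4 + 4 + 1 (2 cuts) → $67 − $2 = $65.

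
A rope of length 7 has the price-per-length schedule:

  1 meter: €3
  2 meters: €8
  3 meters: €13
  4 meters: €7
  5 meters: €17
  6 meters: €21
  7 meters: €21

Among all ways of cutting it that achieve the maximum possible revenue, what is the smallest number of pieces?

3

Let r[k] be the best obtainable value from length k. For each k, try every first piece i and keep the best of price[i] + r[k−i].
r[1] = 3
r[2] = 8
r[3] = 13
r[4] = 16  (first piece 1, then r[3]=13)
r[5] = 21  (first piece 2, then r[3]=13)
r[6] = 26  (first piece 3, then r[3]=13)
r[7] = 29  (first piece 1, then r[6]=26)
Maximum revenue is €29.
Now minimize piece count subject to staying optimal: for each k, pieces[k] = 1 + min over i with p[i]+r[k−i]=r[k] of pieces[k−i].
pieces[4] = 2
pieces[5] = 2
pieces[6] = 2
pieces[7] = 3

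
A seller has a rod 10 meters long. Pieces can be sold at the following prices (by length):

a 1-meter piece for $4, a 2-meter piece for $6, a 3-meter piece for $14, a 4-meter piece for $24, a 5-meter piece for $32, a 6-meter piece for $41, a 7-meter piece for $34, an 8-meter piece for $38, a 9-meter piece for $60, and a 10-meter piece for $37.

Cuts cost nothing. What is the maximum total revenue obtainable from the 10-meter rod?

65

Build v[k] bottom-up: v[k] = max over allowed piece i of (p[i] + v[k−i]).
v[1] = 4
v[2] = max(4+4, 6+0) = 8
v[3] = max(4+8, 6+4, 14+0) = 14
v[4] = max(4+14, 6+8, 14+4, 24+0) = 24
v[5] = max(4+24, 6+14, 14+8, 24+4, 32+0) = 32
v[6] = max(4+32, 6+24, 14+14, 24+8, 32+4, 41+0) = 41
v[7] = max(4+41, 6+32, 14+24, …, 41+4, 34+0) = 45
v[8] = max(4+45, 6+41, 14+32, …, 34+4, 38+0) = 49
v[9] = max(4+49, 6+45, 14+41, …, 38+4, 60+0) = 60
v[10] = max(4+60, 6+49, 14+45, …, 60+4, 37+0) = 65
One optimal cutting: 6 + 4 → $41 + $24 = $65.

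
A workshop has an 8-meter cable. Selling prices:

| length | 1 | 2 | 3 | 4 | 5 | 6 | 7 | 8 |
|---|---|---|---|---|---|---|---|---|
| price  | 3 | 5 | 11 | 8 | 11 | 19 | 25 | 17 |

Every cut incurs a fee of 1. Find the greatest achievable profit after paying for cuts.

27

Consider every possible first cut. v[k] is the best of p[i]+v[k−i] over all sellable i≤k, charging 1 whenever i<k.
v[1] = 3
v[2] = 5  (first piece 1, then v[1]=3)
v[3] = 11
v[4] = 13  (first piece 1, then v[3]=11)
v[5] = 15  (first piece 1, then v[4]=13)
v[6] = 21  (first piece 3, then v[3]=11)
v[7] = 25
v[8] = 27  (first piece 1, then v[7]=25)
One optimal plan: pieces 7 + 1 (1 cut) → 28 − 1 = 27.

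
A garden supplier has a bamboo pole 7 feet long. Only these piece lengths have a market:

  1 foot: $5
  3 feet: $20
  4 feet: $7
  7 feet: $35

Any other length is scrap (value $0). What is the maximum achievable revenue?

Let best[k] be the best obtainable value from length k. For each k, try every first piece i and keep the best of price[i] + best[k−i].
best[1] = 5
best[2] = 10  (first piece 1, then best[1]=5)
best[3] = max(5+10, 20+0) = 20
best[4] = max(5+20, 20+5, 7+0) = 25
best[5] = max(5+25, 20+10, 7+5) = 30
best[6] = max(5+30, 20+20, 7+10) = 40
best[7] = max(5+40, 20+25, 7+20, 35+0) = 45
One optimal cutting: 3 + 3 + 1 → $45.

45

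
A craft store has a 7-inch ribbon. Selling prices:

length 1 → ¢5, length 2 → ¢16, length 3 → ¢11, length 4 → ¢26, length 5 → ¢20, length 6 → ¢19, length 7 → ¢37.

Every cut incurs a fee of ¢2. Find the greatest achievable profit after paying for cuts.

47

Consider every possible first cut. net[k] is the best of p[i]+net[k−i] over all sellable i≤k, charging 2 whenever i<k.
net[1] = 5
net[2] = max(5+5-2, 16+0) = 16
net[3] = max(5+16-2, 16+5-2, 11+0) = 19
net[4] = max(5+19-2, 16+16-2, 11+5-2, 26+0) = 30
net[5] = max(5+30-2, 16+19-2, 11+16-2, 26+5-2, 20+0) = 33
net[6] = max(5+33-2, 16+30-2, 11+19-2, 26+16-2, 20+5-2, 19+0) = 44
net[7] = max(5+44-2, 16+33-2, 11+30-2, …, 19+5-2, 37+0) = 47
One optimal plan: pieces 2 + 2 + 2 + 1 (3 cuts) → ¢53 − ¢6 = ¢47.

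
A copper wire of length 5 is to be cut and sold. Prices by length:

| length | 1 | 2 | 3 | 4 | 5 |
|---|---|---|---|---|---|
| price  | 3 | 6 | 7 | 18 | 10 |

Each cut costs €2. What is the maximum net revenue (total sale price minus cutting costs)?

Let v[k] be the best obtainable value from length k. For each k, try every first piece i and keep the best of price[i] + v[k−i] minus the 2 cut fee when i<k.
v[1] = 3
v[2] = max(3+3-2, 6+0) = 6
v[3] = max(3+6-2, 6+3-2, 7+0) = 7
v[4] = max(3+7-2, 6+6-2, 7+3-2, 18+0) = 18
v[5] = max(3+18-2, 6+7-2, 7+6-2, 18+3-2, 10+0) = 19
One optimal plan: pieces 4 + 1 (1 cut) → €21 − €2 = €19.

19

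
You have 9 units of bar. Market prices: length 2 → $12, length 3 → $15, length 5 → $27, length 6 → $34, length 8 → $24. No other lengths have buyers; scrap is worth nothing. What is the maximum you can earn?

Let best[k] be the best obtainable value from length k. For each k, try every first piece i and keep the best of price[i] + best[k−i].
best[1] = 0
best[2] = 12
best[3] = max(12+0, 15+0) = 15
best[4] = max(12+12, 15+0) = 24
best[5] = max(12+15, 15+12, 27+0) = 27
best[6] = max(12+24, 15+15, 27+0, 34+0) = 36
best[7] = max(12+27, 15+24, 27+12, 34+0) = 39
best[8] = max(12+36, 15+27, 27+15, 34+12, 24+0) = 48
best[9] = max(12+39, 15+36, 27+24, 34+15, 24+0) = 51
One optimal cutting: 3 + 2 + 2 + 2 → $51.

51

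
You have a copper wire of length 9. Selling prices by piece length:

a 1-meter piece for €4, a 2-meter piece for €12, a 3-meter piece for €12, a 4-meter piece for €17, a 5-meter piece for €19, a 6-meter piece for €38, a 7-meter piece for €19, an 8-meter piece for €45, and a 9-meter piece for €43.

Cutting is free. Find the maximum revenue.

54

Let v[k] be the best obtainable value from length k. For each k, try every first piece i and keep the best of price[i] + v[k−i].
v[1] = 4
v[2] = max(4+4, 12+0) = 12
v[3] = max(4+12, 12+4, 12+0) = 16
v[4] = max(4+16, 12+12, 12+4, 17+0) = 24
v[5] = max(4+24, 12+16, 12+12, 17+4, 19+0) = 28
v[6] = max(4+28, 12+24, 12+16, 17+12, 19+4, 38+0) = 38
v[7] = max(4+38, 12+28, 12+24, …, 38+4, 19+0) = 42
v[8] = max(4+42, 12+38, 12+28, …, 19+4, 45+0) = 50
v[9] = max(4+50, 12+42, 12+38, …, 45+4, 43+0) = 54
One optimal cutting: 6 + 2 + 1 → €38 + €12 + €4 = €54.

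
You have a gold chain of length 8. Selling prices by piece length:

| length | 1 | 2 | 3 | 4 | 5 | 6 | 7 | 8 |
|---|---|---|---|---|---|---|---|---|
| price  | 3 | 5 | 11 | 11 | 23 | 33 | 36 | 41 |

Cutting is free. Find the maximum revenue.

Build R[k] bottom-up: R[k] = max over allowed piece i of (p[i] + R[k−i]).
R[1] = 3
R[2] = 6  (first piece 1, then R[1]=3)
R[3] = 11
R[4] = 14  (first piece 1, then R[3]=11)
R[5] = 23
R[6] = 33
R[7] = 36  (first piece 1, then R[6]=33)
R[8] = 41
Best is to sell the whole 8-inch piece uncut for $41.

41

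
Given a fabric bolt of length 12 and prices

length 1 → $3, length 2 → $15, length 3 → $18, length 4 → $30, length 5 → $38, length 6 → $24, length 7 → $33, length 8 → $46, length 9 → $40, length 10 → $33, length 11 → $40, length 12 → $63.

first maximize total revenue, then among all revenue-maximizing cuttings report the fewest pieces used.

3

Let r[k] be the best obtainable value from length k. For each k, try every first piece i and keep the best of price[i] + r[k−i].
r[1] = 3
r[2] = max(3+3, 15+0) = 15
r[3] = max(3+15, 15+3, 18+0) = 18
r[4] = max(3+18, 15+15, 18+3, 30+0) = 30
r[5] = max(3+30, 15+18, 18+15, 30+3, 38+0) = 38
r[6] = max(3+38, 15+30, 18+18, 30+15, 38+3, 24+0) = 45
r[7] = max(3+45, 15+38, 18+30, …, 24+3, 33+0) = 53
r[8] = max(3+53, 15+45, 18+38, …, 33+3, 46+0) = 60
r[9] = max(3+60, 15+53, 18+45, …, 46+3, 40+0) = 68
r[10] = max(3+68, 15+60, 18+53, …, 40+3, 33+0) = 76
r[11] = max(3+76, 15+68, 18+60, …, 33+3, 40+0) = 83
r[12] = max(3+83, 15+76, 18+68, …, 40+3, 63+0) = 91
Maximum revenue is $91.
Now minimize piece count subject to staying optimal: for each k, pieces[k] = 1 + min over i with p[i]+r[k−i]=r[k] of pieces[k−i].
pieces[9] = 2
pieces[10] = 2
pieces[11] = 3
pieces[12] = 3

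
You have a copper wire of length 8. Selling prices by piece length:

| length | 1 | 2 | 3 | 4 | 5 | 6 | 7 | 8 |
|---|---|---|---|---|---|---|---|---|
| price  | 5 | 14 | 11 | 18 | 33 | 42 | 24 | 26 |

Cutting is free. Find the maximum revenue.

Build best[k] bottom-up: best[k] = max over allowed piece i of (p[i] + best[k−i]).
best[1] = 5
best[2] = 14
best[3] = 19  (first piece 1, then best[2]=14)
best[4] = 28  (first piece 2, then best[2]=14)
best[5] = 33  (first piece 1, then best[4]=28)
best[6] = 42  (first piece 2, then best[4]=28)
best[7] = 47  (first piece 1, then best[6]=42)
best[8] = 56  (first piece 2, then best[6]=42)
One optimal cutting: 2 + 2 + 2 + 2 → €14 + €14 + €14 + €14 = €56.

56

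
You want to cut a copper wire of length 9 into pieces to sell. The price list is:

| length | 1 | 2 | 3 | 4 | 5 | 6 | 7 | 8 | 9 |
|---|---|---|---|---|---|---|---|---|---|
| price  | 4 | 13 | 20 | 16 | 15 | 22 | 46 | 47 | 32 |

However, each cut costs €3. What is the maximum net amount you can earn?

56

Let v[k] be the best obtainable value from length k. For each k, try every first piece i and keep the best of price[i] + v[k−i] minus the 3 cut fee when i<k.
v[1] = 4
v[2] = 13
v[3] = 20
v[4] = 23  (first piece 2, then v[2]=13)
v[5] = 30  (first piece 2, then v[3]=20)
v[6] = 37  (first piece 3, then v[3]=20)
v[7] = 46
v[8] = 47  (first piece 1, then v[7]=46)
v[9] = 56  (first piece 2, then v[7]=46)
One optimal plan: pieces 7 + 2 (1 cut) → €59 − €3 = €56.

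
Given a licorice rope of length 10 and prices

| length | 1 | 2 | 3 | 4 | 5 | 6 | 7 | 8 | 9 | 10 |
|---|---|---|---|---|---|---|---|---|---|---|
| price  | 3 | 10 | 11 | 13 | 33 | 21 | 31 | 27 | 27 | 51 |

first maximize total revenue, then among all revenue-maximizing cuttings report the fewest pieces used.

Consider every possible first cut. r[k] is the best of p[i]+r[k−i] over all sellable i≤k.
r[1] = 3
r[2] = 10
r[3] = 13  (first piece 1, then r[2]=10)
r[4] = 20  (first piece 2, then r[2]=10)
r[5] = 33
r[6] = 36  (first piece 1, then r[5]=33)
r[7] = 43  (first piece 2, then r[5]=33)
r[8] = 46  (first piece 1, then r[7]=43)
r[9] = 53  (first piece 2, then r[7]=43)
r[10] = 66  (first piece 5, then r[5]=33)
Maximum revenue is ¢66.
Now minimize piece count subject to staying optimal: for each k, pieces[k] = 1 + min over i with p[i]+r[k−i]=r[k] of pieces[k−i].
pieces[7] = 2
pieces[8] = 3
pieces[9] = 3
pieces[10] = 2

2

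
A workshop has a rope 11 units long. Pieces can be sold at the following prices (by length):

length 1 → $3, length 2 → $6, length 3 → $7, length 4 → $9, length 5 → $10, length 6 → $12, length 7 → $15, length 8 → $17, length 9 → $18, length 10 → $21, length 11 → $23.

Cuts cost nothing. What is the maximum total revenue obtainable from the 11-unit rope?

33

Let R[k] be the best obtainable value from length k. For each k, try every first piece i and keep the best of price[i] + R[k−i].
R[1] = 3
R[2] = 6  (first piece 1, then R[1]=3)
R[3] = 9  (first piece 1, then R[2]=6)
R[4] = 12  (first piece 1, then R[3]=9)
R[5] = 15  (first piece 1, then R[4]=12)
R[6] = 18  (first piece 1, then R[5]=15)
R[7] = 21  (first piece 1, then R[6]=18)
R[8] = 24  (first piece 1, then R[7]=21)
R[9] = 27  (first piece 1, then R[8]=24)
R[10] = 30  (first piece 1, then R[9]=27)
R[11] = 33  (first piece 1, then R[10]=30)
One optimal cutting: 1 + 1 + 1 + 1 + 1 + 1 + 1 + 1 + 1 + 1 + 1 → $3 + $3 + $3 + $3 + $3 + $3 + $3 + $3 + $3 + $3 + $3 = $33.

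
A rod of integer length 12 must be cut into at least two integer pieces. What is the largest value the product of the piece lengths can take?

81

Define prod[k] = max over 1≤i<k of i · max(k−i, prod[k−i]); the inner max lets the remainder stay uncut if that's better.
prod[2] = 1×max(1,0) = 1×1 = 1
prod[3] = max(1×2, 2×1) = 2
prod[4] = max(1×3, 2×2, 3×1) = 4
prod[5] = max(1×4, 2×3, 3×2, 4×1) = 6
prod[6] = max(1×6, 2×4, 3×3, 4×2, 5×1) = 9
prod[7] = max(1×9, 2×6, 3×4, 4×3, 5×2, 6×1) = 12
prod[8] = max(1×12, 2×9, 3×6, …, 6×2, 7×1) = 18
prod[9] = max(1×18, 2×12, 3×9, …, 7×2, 8×1) = 27
prod[10] = max(1×27, 2×18, 3×12, …, 8×2, 9×1) = 36
prod[11] = max(1×36, 2×27, 3×18, …, 9×2, 10×1) = 54
prod[12] = max(1×54, 2×36, 3×27, …, 10×2, 11×1) = 81
One optimal split: 3 + 3 + 3 + 3; product 3×3×3×3 = 81.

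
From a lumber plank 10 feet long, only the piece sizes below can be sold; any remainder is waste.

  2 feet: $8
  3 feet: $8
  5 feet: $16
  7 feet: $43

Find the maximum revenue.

51

Build best[k] bottom-up: best[k] = max over allowed piece i of (p[i] + best[k−i]).
best[1] = 0
best[2] = 8
best[3] = 8
best[4] = 16  (first piece 2, then best[2]=8)
best[5] = 16
best[6] = 24  (first piece 2, then best[4]=16)
best[7] = 43
best[8] = 43
best[9] = 51  (first piece 2, then best[7]=43)
best[10] = 51
One optimal cutting: pieces 7 + 2 with 1 foot of scrap → $51.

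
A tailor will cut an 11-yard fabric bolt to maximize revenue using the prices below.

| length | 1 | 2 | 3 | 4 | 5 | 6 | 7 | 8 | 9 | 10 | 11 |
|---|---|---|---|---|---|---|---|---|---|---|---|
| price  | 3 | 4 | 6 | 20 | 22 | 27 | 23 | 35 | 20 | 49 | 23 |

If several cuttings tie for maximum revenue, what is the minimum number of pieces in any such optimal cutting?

2

Consider every possible first cut. r[k] is the best of p[i]+r[k−i] over all sellable i≤k.
r[1] = 3
r[2] = max(3+3, 4+0) = 6
r[3] = max(3+6, 4+3, 6+0) = 9
r[4] = max(3+9, 4+6, 6+3, 20+0) = 20
r[5] = max(3+20, 4+9, 6+6, 20+3, 22+0) = 23
r[6] = max(3+23, 4+20, 6+9, 20+6, 22+3, 27+0) = 27
r[7] = max(3+27, 4+23, 6+20, …, 27+3, 23+0) = 30
r[8] = max(3+30, 4+27, 6+23, …, 23+3, 35+0) = 40
r[9] = max(3+40, 4+30, 6+27, …, 35+3, 20+0) = 43
r[10] = max(3+43, 4+40, 6+30, …, 20+3, 49+0) = 49
r[11] = max(3+49, 4+43, 6+40, …, 49+3, 23+0) = 52
Maximum revenue is $52.
Now minimize piece count subject to staying optimal: for each k, pieces[k] = 1 + min over i with p[i]+r[k−i]=r[k] of pieces[k−i].
pieces[8] = 2
pieces[9] = 3
pieces[10] = 1
pieces[11] = 2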